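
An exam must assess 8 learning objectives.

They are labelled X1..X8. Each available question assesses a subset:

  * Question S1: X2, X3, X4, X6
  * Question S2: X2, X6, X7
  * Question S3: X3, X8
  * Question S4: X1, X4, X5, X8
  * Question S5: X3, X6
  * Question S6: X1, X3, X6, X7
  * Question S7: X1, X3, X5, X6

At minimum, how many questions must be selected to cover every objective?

3

Take {S1, S2, S4}. Their union is {X1, X2, X3, X4, X5, X6, X7, X8}, which is all 8 objectives.
No 2 of the 7 questions cover everything (all 21 combinations miss at least one objective), so 3 is optimal.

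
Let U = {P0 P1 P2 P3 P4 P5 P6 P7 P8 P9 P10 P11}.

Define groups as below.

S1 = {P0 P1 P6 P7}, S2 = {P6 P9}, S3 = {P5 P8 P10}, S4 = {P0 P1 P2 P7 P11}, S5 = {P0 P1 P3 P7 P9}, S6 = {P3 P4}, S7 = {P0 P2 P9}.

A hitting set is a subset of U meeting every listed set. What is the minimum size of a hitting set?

4

The 4 points {P4, P7, P9, P10} hit every group.
The groups S2, S3, S4, S6 are pairwise disjoint, so any hitting set needs a separate point for each — at least 4. Hence 4 is optimal.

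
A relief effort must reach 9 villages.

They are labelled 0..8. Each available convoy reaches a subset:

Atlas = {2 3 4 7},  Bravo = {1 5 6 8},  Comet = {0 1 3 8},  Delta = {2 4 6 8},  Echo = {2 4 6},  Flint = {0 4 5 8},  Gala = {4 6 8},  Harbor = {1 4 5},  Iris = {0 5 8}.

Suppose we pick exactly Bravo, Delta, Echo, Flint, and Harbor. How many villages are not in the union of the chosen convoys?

Union of Bravo, Delta, Echo, Flint, Harbor = {0, 1, 2, 4, 5, 6, 8}.
Not covered: 3, 7 — 2 villages.

2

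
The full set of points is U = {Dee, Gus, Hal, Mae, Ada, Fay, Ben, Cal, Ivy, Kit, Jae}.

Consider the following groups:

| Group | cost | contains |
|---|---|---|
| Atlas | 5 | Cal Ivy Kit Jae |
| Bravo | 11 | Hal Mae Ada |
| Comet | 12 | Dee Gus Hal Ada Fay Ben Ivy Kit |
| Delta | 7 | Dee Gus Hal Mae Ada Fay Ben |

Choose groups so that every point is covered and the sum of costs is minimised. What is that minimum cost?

Atlas, Delta together cover every point (Atlas ∪ Delta = {Dee, Gus, Hal, Mae, Ada, Fay, Ben, Cal, Ivy, Kit, Jae}); total cost 5 + 7 = 12.
No covering selection has total cost below 12.

12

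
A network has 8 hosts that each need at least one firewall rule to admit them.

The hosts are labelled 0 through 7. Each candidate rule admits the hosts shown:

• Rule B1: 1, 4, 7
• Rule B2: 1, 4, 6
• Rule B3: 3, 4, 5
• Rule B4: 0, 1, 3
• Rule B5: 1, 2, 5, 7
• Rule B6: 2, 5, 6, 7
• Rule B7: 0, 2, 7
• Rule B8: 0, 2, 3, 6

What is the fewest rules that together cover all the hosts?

B2 and B4 and B5 together: B2 ∪ B4 ∪ B5 = {0, 1, 2, 3, 4, 5, 6, 7} — every host is covered.
No 2 of the 8 rules cover everything (all 28 combinations miss at least one host), so 3 is optimal.

3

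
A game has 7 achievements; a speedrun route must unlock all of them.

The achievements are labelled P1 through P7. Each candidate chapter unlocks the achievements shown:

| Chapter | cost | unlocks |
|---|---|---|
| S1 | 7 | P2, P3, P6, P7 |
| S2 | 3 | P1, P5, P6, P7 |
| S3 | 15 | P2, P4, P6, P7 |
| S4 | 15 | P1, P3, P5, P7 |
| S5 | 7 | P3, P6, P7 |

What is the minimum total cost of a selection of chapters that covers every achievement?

S1, S2, S3 together cover every achievement (S1 ∪ S2 ∪ S3 = {P1, P2, P3, P4, P5, P6, P7}); total cost 7 + 3 + 15 = 25.
No covering selection has total cost below 25.

25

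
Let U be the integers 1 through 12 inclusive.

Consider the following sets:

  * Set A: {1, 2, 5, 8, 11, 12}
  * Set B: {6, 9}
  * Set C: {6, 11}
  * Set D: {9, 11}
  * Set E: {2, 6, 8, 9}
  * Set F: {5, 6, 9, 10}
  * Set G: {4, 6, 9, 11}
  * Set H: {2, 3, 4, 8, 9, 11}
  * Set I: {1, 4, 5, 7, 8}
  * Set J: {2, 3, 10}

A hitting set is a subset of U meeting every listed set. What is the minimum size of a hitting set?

Take T = {1, 3, 6, 11}. Each listed set contains at least one of these, so T is a hitting set of size 4.
No choice of 3 points meets every set, so 4 is the minimum.

4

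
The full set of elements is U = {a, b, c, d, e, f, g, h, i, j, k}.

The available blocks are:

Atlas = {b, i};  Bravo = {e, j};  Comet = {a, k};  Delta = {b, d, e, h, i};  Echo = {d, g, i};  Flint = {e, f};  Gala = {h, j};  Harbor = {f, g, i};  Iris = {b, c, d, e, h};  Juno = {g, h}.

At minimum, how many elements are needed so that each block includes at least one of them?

4

Take T = {a, e, h, i}. Each listed block contains at least one of these, so T is a hitting set of size 4.
The blocks Atlas, Comet, Flint, Gala are pairwise disjoint, so any hitting set needs a separate element for each — at least 4. Hence 4 is optimal.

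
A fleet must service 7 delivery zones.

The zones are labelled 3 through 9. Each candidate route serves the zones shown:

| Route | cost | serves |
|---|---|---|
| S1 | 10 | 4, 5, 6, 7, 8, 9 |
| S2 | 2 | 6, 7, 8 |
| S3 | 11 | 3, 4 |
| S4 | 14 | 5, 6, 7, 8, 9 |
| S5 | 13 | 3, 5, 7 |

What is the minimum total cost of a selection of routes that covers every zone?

S1, S3 together cover every zone (S1 ∪ S3 = {3, 4, 5, 6, 7, 8, 9}); total cost 10 + 11 = 21.
The greedy pick S2, S1, S3 costs 23; no covering selection beats 21.

21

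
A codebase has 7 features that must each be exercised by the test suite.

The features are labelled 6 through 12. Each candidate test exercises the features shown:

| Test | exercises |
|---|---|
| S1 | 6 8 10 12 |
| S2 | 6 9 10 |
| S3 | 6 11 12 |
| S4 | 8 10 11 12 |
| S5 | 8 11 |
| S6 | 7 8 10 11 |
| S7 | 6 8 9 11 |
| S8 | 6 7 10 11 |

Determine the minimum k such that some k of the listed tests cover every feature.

Take {S3, S6, S7}. Their union is {6, 7, 8, 9, 10, 11, 12}, which is all 7 features.
No 2 of the 8 tests cover everything (all 28 combinations miss at least one feature), so 3 is optimal.

3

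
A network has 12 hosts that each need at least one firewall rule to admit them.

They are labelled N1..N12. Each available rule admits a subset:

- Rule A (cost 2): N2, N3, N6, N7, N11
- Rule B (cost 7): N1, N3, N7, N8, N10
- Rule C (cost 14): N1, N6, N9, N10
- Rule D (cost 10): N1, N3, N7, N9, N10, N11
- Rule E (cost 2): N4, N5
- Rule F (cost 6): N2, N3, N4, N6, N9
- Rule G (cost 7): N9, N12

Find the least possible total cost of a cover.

18

A, B, E, G together cover every host (A ∪ B ∪ E ∪ G = {N1, N2, N3, N4, N5, N6, N7, N8, N9, N10, N11, N12}); total cost 2 + 7 + 2 + 7 = 18.
No covering selection has total cost below 18.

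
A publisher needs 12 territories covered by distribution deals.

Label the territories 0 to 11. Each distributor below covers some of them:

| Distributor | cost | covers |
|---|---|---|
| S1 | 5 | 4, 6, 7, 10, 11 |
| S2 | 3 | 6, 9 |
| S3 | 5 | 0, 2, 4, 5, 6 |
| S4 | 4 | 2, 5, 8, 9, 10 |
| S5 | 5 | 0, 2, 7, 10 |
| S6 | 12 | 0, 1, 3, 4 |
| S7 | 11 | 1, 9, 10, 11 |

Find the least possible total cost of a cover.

21

S1, S4, S6 together cover every territory (S1 ∪ S4 ∪ S6 = {0, 1, 2, 3, 4, 5, 6, 7, 8, 9, 10, 11}); total cost 5 + 4 + 12 = 21.
No covering selection has total cost below 21.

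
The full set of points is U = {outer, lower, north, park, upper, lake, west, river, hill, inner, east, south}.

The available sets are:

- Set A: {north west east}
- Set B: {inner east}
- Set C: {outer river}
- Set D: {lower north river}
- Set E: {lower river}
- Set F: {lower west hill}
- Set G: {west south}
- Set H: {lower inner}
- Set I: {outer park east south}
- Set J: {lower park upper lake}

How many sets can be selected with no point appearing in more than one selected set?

4

B, C, G, J are pairwise disjoint (B={inner,east}; C={outer,river}; G={west,south}; J={lower,park,upper,lake}).
Every remaining set overlaps one of these, and no 5 of the listed sets are pairwise disjoint, so 4 is the maximum.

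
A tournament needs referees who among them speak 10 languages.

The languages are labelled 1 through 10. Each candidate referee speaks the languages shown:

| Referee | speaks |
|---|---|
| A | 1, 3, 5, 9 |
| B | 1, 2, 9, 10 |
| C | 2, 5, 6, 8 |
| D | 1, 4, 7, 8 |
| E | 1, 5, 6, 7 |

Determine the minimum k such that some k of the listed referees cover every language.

4

Take {A, B, C, D}. Their union is {1, 2, 3, 4, 5, 6, 7, 8, 9, 10}, which is all 10 languages.
No 3 of the 5 referees cover everything (all 10 combinations miss at least one language), so 4 is optimal.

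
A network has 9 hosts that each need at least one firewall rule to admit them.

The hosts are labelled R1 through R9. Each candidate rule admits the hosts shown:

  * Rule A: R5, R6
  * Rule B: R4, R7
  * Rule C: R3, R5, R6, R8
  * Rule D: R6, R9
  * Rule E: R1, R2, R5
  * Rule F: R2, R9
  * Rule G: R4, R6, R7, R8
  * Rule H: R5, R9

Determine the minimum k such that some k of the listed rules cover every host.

C and E and G and H together: C ∪ E ∪ G ∪ H = {R1, R2, R3, R4, R5, R6, R7, R8, R9} — every host is covered.
Only C contains R3, so C is forced; the remaining 5 hosts need at least 3 more rules (each remaining rule adds at most 2) — so at least 4 rules are needed, and 4 is optimal.

4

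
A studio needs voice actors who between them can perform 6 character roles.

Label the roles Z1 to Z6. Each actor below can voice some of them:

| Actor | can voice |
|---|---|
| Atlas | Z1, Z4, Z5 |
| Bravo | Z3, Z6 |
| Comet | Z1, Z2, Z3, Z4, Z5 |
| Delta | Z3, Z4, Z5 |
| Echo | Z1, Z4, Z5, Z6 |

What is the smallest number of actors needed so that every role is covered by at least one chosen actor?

2

Take {Bravo, Comet}. Their union is {Z1, Z2, Z3, Z4, Z5, Z6}, which is all 6 roles.
No single actor has all 6 roles (the largest, Comet, has 5), so 2 is optimal.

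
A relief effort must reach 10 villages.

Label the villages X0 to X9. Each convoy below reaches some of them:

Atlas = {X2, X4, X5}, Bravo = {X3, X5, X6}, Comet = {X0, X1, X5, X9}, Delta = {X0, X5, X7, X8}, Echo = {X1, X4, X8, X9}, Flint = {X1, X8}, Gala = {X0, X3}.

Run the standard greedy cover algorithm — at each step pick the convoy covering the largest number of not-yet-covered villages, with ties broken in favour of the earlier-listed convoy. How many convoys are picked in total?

4

Greedy: pick Comet (covers 4 new) → pick Atlas (covers 2 new) → pick Bravo (covers 2 new) → pick Delta (covers 2 new). Total picks: 4.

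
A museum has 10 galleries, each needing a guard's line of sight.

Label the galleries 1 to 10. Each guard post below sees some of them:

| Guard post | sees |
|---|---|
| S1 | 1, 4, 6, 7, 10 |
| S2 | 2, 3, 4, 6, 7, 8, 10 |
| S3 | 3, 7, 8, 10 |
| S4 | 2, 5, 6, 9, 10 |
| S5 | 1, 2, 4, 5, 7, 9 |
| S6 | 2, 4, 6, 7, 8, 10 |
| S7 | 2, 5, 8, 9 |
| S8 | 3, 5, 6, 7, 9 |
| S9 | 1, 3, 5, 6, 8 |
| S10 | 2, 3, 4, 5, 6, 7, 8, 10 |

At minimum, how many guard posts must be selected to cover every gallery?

S2 and S5 together: S2 ∪ S5 = {1, 2, 3, 4, 5, 6, 7, 8, 9, 10} — every gallery is covered.
No single guard post has all 10 galleries (the largest, S10, has 8), so 2 is optimal.

2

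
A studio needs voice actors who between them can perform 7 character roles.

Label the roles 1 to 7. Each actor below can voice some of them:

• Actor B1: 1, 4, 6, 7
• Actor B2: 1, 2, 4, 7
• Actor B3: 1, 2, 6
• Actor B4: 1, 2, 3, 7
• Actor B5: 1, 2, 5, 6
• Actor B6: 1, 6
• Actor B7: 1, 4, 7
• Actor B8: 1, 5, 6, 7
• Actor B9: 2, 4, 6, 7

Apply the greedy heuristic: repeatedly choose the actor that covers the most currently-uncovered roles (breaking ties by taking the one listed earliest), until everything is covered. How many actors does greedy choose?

3

Greedy: pick B1 (covers 4 new) → pick B4 (covers 2 new) → pick B5 (covers 1 new). Total picks: 3.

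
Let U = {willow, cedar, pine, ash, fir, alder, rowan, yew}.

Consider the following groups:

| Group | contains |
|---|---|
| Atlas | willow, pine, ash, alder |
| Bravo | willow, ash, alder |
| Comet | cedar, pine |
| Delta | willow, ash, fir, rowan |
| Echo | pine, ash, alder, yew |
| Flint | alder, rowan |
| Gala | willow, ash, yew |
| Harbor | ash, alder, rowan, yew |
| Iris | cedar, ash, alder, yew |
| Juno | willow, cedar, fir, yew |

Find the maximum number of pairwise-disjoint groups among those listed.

3

Comet, Flint, Gala are pairwise disjoint (Comet={cedar,pine}; Flint={alder,rowan}; Gala={willow,ash,yew}).
Every remaining group overlaps one of these, and no 4 of the listed groups are pairwise disjoint, so 3 is the maximum.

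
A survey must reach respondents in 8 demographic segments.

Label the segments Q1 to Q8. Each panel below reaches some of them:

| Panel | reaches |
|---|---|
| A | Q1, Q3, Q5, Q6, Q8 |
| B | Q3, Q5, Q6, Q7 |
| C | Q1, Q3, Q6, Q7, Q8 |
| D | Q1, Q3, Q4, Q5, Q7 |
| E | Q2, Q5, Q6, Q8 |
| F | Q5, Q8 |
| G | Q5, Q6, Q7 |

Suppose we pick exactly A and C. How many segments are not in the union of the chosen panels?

2

Union of A, C = {Q1, Q3, Q5, Q6, Q7, Q8}.
Not covered: Q2, Q4 — 2 segments.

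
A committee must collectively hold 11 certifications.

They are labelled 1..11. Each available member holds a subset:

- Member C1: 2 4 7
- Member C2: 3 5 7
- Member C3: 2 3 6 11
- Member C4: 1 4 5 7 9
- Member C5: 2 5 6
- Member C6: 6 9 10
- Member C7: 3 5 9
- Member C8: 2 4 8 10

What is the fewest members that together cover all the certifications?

3

C3 and C4 and C8 together: C3 ∪ C4 ∪ C8 = {1, 2, 3, 4, 5, 6, 7, 8, 9, 10, 11} — every certification is covered.
Each member has at most 5 certifications, and 2·5 = 10 < 11 — so at least 3 members are needed, and 3 is optimal.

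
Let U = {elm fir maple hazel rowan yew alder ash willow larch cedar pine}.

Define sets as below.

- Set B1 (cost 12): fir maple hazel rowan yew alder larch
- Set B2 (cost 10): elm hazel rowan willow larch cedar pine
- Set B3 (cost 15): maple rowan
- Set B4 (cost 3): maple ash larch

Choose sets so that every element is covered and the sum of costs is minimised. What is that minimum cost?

25

B1, B2, B4 together cover every element (B1 ∪ B2 ∪ B4 = {elm, fir, maple, hazel, rowan, yew, alder, ash, willow, larch, cedar, pine}); total cost 12 + 10 + 3 = 25.
No covering selection has total cost below 25.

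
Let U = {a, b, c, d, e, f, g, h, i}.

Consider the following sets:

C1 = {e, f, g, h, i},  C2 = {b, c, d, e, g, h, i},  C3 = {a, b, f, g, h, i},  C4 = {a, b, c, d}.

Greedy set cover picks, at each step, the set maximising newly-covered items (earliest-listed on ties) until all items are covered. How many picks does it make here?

Greedy: pick C2 (covers 7 new) → pick C3 (covers 2 new). Total picks: 2.

2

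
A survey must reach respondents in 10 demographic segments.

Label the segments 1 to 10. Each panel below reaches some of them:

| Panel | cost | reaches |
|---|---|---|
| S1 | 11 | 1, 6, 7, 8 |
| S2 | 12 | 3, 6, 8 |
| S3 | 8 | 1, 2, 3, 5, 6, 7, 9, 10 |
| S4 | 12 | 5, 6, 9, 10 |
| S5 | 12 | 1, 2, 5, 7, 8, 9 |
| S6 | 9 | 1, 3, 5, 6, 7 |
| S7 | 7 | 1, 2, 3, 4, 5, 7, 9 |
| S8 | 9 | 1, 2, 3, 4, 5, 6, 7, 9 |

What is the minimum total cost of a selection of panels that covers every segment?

S1, S3, S7 together cover every segment (S1 ∪ S3 ∪ S7 = {1, 2, 3, 4, 5, 6, 7, 8, 9, 10}); total cost 11 + 8 + 7 = 26.
No covering selection has total cost below 26.

26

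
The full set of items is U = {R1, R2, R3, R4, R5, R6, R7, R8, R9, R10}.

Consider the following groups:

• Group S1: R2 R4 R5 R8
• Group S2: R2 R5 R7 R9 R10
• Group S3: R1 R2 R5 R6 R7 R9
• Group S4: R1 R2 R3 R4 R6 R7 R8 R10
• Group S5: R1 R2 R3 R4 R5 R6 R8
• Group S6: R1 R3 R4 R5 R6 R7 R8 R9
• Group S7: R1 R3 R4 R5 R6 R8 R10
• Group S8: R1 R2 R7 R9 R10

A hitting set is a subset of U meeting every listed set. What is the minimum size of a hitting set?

2

The 2 items {R4, R7} hit every group.
No single item lies in every group, so at least 2 are needed and 2 is optimal.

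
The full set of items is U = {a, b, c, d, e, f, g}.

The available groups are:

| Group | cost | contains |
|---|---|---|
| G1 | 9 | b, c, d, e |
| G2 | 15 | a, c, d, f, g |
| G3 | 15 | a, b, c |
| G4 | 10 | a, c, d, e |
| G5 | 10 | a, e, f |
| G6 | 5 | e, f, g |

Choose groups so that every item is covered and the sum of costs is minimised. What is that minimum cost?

G1, G4, G6 together cover every item (G1 ∪ G4 ∪ G6 = {a, b, c, d, e, f, g}); total cost 9 + 10 + 5 = 24.
No covering selection has total cost below 24.

24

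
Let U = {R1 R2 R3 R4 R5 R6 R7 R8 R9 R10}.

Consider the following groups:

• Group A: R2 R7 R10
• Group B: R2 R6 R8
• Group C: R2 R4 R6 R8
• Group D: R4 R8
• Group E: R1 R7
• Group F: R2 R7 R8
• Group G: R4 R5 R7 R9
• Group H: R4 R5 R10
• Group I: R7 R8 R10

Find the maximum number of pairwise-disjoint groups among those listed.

3

B, E, H are pairwise disjoint (B={R2,R6,R8}; E={R1,R7}; H={R4,R5,R10}).
Every remaining group overlaps one of these, and no 4 of the listed groups are pairwise disjoint, so 3 is the maximum.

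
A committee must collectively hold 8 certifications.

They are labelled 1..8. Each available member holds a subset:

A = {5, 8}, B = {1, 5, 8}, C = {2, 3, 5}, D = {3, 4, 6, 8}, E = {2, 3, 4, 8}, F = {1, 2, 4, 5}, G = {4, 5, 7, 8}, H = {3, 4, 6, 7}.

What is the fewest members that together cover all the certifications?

D and F and G together: D ∪ F ∪ G = {1, 2, 3, 4, 5, 6, 7, 8} — every certification is covered.
No 2 of the 8 members cover everything (all 28 combinations miss at least one certification), so 3 is optimal.

3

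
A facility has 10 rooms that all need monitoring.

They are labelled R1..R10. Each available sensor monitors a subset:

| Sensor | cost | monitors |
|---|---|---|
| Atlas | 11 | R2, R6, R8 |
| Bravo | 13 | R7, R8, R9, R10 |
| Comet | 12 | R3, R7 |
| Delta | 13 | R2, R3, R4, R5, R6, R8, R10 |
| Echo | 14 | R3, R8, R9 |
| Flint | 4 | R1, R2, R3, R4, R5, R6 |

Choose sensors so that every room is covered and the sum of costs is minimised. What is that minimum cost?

Bravo, Flint together cover every room (Bravo ∪ Flint = {R1, R2, R3, R4, R5, R6, R7, R8, R9, R10}); total cost 13 + 4 = 17.
No covering selection has total cost below 17.

17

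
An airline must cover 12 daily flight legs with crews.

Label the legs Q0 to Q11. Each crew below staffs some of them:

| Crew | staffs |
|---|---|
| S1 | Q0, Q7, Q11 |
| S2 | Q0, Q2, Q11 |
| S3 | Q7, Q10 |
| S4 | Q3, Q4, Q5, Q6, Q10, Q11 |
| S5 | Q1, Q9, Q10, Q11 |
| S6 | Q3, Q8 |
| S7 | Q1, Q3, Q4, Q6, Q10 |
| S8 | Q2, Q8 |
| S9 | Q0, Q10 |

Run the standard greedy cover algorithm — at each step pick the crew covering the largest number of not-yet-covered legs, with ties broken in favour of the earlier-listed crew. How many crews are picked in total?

Greedy: pick S4 (covers 6 new) → pick S1 (covers 2 new) → pick S5 (covers 2 new) → pick S8 (covers 2 new). Total picks: 4.

4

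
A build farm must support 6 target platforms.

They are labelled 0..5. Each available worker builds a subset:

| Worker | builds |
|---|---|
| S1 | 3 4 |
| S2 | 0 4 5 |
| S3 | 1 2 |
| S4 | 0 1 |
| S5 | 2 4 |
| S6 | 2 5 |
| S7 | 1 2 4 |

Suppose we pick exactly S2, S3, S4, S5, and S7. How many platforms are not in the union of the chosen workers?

1

Union of S2, S3, S4, S5, S7 = {0, 1, 2, 4, 5}.
Not covered: 3 — 1 platform.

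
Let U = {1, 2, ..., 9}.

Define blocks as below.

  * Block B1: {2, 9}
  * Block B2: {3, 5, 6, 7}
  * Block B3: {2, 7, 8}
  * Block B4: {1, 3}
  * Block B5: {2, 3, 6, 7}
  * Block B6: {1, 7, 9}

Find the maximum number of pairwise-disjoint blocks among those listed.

2

B1, B2 are pairwise disjoint (B1={2,9}; B2={3,5,6,7}).
Every remaining block overlaps one of these, and no 3 of the listed blocks are pairwise disjoint, so 2 is the maximum.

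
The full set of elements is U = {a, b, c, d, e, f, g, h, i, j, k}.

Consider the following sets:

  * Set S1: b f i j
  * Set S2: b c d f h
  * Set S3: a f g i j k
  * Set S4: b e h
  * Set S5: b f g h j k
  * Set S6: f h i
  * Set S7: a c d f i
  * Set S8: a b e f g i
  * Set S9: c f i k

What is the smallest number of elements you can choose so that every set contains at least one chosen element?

Take T = {b, f}. Each listed set contains at least one of these, so T is a hitting set of size 2.
The sets S3, S4 are pairwise disjoint, so any hitting set needs a separate element for each — at least 2. Hence 2 is optimal.

2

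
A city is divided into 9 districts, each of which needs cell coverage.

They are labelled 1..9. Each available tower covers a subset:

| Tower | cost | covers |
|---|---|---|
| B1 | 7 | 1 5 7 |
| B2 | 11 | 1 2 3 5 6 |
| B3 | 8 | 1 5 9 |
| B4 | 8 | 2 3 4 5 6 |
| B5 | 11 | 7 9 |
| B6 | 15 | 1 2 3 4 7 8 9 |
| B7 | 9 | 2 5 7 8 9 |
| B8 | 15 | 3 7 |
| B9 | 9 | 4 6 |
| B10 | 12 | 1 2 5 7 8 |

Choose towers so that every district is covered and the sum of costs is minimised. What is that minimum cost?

23

B4, B6 together cover every district (B4 ∪ B6 = {1, 2, 3, 4, 5, 6, 7, 8, 9}); total cost 8 + 15 = 23.
The greedy pick B4, B7, B1 costs 24; no covering selection beats 23.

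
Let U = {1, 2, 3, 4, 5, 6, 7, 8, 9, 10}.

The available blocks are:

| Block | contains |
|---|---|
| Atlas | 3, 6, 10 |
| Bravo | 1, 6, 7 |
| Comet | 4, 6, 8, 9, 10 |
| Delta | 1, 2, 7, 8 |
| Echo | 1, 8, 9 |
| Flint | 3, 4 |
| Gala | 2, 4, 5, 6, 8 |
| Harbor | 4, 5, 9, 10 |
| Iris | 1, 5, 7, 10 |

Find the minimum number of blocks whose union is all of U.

Atlas, Delta, and Harbor cover everything between them: the union {1, 2, 3, 4, 5, 6, 7, 8, 9, 10} is all of U.
No 2 of the 9 blocks cover everything (all 36 combinations miss at least one point), so 3 is optimal.

3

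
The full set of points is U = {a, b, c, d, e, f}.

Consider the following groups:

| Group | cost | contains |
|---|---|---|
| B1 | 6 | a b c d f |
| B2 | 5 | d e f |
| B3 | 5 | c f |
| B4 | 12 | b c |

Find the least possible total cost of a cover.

B1, B2 together cover every point (B1 ∪ B2 = {a, b, c, d, e, f}); total cost 6 + 5 = 11.
No covering selection has total cost below 11.

11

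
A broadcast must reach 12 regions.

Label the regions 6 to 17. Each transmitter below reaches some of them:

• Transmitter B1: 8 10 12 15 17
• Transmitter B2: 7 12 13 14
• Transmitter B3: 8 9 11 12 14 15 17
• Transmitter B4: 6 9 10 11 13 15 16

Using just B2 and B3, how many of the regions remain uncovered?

3

Union of B2, B3 = {7, 8, 9, 11, 12, 13, 14, 15, 17}.
Not covered: 6, 10, 16 — 3 regions.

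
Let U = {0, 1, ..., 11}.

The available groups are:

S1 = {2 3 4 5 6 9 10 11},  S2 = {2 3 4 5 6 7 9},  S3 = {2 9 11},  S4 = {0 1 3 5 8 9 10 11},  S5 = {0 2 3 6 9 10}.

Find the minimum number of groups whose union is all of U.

Take {S2, S4}. Their union is {0, 1, 2, 3, 4, 5, 6, 7, 8, 9, 10, 11}, which is all 12 items.
No single group has all 12 items (the largest, S1, has 8), so 2 is optimal.

2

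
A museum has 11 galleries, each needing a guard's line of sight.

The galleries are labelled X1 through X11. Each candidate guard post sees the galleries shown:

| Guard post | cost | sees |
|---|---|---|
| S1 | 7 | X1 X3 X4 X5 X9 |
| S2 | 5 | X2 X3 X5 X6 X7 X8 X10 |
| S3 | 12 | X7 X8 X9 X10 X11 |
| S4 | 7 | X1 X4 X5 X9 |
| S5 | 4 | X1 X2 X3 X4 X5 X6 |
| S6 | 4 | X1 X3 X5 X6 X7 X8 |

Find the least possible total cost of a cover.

S3, S5 together cover every gallery (S3 ∪ S5 = {X1, X2, X3, X4, X5, X6, X7, X8, X9, X10, X11}); total cost 12 + 4 = 16.
The greedy pick S5, S2, S3 costs 21; no covering selection beats 16.

16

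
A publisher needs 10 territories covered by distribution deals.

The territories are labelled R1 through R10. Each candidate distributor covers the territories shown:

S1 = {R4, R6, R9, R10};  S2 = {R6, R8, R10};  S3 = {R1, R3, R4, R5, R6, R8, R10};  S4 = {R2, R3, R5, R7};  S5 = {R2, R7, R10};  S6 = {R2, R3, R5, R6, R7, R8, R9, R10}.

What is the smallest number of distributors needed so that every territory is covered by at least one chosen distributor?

Take {S3, S6}. Their union is {R1, R2, R3, R4, R5, R6, R7, R8, R9, R10}, which is all 10 territories.
No single distributor has all 10 territories (the largest, S6, has 8), so 2 is optimal.

2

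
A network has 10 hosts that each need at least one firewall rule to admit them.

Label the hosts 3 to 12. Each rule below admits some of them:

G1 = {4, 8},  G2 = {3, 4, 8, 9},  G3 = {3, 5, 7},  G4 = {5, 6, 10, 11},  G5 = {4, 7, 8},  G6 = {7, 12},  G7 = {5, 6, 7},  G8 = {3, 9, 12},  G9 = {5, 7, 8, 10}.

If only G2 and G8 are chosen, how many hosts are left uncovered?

Union of G2, G8 = {3, 4, 8, 9, 12}.
Not covered: 5, 6, 7, 10, 11 — 5 hosts.

5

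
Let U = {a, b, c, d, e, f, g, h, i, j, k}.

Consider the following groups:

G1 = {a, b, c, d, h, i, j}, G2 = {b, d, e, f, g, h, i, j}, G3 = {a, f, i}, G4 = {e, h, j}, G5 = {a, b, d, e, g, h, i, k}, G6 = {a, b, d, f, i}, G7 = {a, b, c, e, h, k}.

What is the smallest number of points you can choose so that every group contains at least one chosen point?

2

The 2 points {a, j} hit every group.
The groups G3, G4 are pairwise disjoint, so any hitting set needs a separate point for each — at least 2. Hence 2 is optimal.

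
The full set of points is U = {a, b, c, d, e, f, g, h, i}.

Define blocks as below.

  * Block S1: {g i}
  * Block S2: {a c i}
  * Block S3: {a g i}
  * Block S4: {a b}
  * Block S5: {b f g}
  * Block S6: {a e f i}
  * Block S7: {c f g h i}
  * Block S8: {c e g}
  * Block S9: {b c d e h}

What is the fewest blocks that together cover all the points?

S3 and S6 and S9 together: S3 ∪ S6 ∪ S9 = {a, b, c, d, e, f, g, h, i} — every point is covered.
Only S9 contains d, so S9 is forced; the remaining 4 points need at least 2 more blocks (each remaining block adds at most 3) — so at least 3 blocks are needed, and 3 is optimal.

3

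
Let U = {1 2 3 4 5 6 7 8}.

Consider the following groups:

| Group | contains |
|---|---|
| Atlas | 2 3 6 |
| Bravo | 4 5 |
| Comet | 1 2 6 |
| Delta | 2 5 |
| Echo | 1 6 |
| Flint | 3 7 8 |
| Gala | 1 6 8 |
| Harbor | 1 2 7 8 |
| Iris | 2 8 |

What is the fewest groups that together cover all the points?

3

Atlas and Bravo and Harbor together: Atlas ∪ Bravo ∪ Harbor = {1, 2, 3, 4, 5, 6, 7, 8} — every point is covered.
Only Bravo contains 4, so Bravo is forced; the remaining 6 points need at least 2 more groups (each remaining group adds at most 4) — so at least 3 groups are needed, and 3 is optimal.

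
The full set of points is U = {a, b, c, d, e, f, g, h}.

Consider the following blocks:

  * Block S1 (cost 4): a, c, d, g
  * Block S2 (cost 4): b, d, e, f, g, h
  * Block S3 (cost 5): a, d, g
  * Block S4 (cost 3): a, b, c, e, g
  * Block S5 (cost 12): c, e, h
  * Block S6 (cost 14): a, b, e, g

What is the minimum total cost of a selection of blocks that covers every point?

S2, S4 together cover every point (S2 ∪ S4 = {a, b, c, d, e, f, g, h}); total cost 4 + 3 = 7.
No covering selection has total cost below 7.

7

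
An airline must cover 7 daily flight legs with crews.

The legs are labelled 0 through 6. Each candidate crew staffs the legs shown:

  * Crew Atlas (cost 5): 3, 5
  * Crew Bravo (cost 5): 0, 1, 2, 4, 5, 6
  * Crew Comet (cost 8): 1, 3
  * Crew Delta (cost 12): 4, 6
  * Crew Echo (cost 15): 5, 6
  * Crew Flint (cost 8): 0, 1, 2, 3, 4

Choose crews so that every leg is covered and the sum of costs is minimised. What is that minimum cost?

Atlas, Bravo together cover every leg (Atlas ∪ Bravo = {0, 1, 2, 3, 4, 5, 6}); total cost 5 + 5 = 10.
No covering selection has total cost below 10.

10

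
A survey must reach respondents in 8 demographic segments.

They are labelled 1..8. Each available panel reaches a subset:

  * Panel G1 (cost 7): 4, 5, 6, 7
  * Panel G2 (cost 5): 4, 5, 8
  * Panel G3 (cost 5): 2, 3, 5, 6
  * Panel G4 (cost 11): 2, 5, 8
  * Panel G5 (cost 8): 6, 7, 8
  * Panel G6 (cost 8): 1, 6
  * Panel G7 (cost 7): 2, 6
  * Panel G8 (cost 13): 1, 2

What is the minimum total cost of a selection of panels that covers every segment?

25

G1, G2, G3, G6 together cover every segment (G1 ∪ G2 ∪ G3 ∪ G6 = {1, 2, 3, 4, 5, 6, 7, 8}); total cost 7 + 5 + 5 + 8 = 25.
No covering selection has total cost below 25.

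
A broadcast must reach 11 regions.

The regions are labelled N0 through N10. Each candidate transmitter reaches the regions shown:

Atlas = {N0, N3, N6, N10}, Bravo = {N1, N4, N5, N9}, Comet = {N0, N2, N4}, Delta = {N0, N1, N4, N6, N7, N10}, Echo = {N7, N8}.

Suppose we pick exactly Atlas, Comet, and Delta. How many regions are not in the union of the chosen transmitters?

3

Union of Atlas, Comet, Delta = {N0, N1, N2, N3, N4, N6, N7, N10}.
Not covered: N5, N8, N9 — 3 regions.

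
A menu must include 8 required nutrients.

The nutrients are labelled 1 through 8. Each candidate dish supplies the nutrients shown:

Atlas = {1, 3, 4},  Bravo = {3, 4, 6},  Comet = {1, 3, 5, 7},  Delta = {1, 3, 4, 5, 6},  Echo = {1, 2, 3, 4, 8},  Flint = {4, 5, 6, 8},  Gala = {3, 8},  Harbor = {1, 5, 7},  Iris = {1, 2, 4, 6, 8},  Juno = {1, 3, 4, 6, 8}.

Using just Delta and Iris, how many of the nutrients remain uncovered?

Union of Delta, Iris = {1, 2, 3, 4, 5, 6, 8}.
Not covered: 7 — 1 nutrient.

1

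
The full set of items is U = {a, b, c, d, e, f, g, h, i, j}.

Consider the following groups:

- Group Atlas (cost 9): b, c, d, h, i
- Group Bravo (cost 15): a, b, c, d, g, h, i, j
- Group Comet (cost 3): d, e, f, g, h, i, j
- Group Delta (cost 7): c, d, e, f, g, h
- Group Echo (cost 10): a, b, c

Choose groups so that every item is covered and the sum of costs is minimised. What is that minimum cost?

Comet, Echo together cover every item (Comet ∪ Echo = {a, b, c, d, e, f, g, h, i, j}); total cost 3 + 10 = 13.
No covering selection has total cost below 13.

13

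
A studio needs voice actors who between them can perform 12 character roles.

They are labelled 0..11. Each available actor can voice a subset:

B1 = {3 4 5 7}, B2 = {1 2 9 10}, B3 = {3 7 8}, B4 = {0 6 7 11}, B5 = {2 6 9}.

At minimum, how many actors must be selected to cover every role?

B1 and B2 and B3 and B4 together: B1 ∪ B2 ∪ B3 ∪ B4 = {0, 1, 2, 3, 4, 5, 6, 7, 8, 9, 10, 11} — every role is covered.
Only B3 contains 8, so B3 is forced; the remaining 9 roles need at least 3 more actors (each remaining actor adds at most 4) — so at least 4 actors are needed, and 4 is optimal.

4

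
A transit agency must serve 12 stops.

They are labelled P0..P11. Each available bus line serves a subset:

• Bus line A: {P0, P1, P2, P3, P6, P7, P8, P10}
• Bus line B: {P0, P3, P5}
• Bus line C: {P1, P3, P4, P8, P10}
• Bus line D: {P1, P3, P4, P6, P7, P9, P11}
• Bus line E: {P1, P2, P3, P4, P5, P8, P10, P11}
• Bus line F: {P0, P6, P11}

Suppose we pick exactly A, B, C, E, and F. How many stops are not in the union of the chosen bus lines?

Union of A, B, C, E, F = {P0, P1, P2, P3, P4, P5, P6, P7, P8, P10, P11}.
Not covered: P9 — 1 stop.

1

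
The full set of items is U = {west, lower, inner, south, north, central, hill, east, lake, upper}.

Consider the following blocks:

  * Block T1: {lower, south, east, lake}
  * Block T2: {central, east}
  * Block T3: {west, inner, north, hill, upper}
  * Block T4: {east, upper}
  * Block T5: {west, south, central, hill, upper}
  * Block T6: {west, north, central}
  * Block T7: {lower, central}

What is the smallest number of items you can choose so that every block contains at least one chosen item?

3

H = {central, hill, east} meets every block (each contains at least one member of H), and |H| = 3.
No choice of 2 items meets every block, so 3 is the minimum.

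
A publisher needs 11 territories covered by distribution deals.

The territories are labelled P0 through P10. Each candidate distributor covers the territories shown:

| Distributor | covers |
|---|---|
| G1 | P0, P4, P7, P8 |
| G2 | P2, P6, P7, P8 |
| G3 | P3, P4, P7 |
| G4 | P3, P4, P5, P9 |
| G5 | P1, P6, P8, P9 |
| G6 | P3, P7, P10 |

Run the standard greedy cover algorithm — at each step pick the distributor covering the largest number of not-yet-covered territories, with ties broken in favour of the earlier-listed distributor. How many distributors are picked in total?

5

Greedy: pick G1 (covers 4 new) → pick G4 (covers 3 new) → pick G2 (covers 2 new) → pick G5 (covers 1 new) → pick G6 (covers 1 new). Total picks: 5.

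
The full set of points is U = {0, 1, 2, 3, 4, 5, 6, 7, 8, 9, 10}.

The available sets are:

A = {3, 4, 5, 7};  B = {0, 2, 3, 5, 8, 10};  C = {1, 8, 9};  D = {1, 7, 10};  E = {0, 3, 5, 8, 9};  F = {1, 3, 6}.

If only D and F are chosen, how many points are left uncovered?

Union of D, F = {1, 3, 6, 7, 10}.
Not covered: 0, 2, 4, 5, 8, 9 — 6 points.

6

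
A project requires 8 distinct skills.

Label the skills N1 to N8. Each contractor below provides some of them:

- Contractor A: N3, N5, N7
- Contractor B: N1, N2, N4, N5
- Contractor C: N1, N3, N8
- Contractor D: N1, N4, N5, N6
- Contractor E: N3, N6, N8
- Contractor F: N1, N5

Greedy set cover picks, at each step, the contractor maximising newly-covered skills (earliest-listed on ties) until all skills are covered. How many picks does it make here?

3

Greedy: pick B (covers 4 new) → pick E (covers 3 new) → pick A (covers 1 new). Total picks: 3.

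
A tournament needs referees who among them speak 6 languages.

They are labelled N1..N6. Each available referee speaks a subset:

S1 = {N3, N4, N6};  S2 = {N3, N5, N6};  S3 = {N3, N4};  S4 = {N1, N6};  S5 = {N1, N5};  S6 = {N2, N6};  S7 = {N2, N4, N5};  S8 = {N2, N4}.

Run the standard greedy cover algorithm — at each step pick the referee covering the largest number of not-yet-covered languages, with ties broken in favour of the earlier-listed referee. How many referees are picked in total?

3

Greedy: pick S1 (covers 3 new) → pick S5 (covers 2 new) → pick S6 (covers 1 new). Total picks: 3.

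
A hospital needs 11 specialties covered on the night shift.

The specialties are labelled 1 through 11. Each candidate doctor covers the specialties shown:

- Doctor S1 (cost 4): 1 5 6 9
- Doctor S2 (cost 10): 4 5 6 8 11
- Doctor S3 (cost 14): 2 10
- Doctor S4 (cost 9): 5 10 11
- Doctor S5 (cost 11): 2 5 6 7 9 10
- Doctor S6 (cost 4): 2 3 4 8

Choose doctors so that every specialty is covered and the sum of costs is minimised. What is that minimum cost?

S1, S4, S5, S6 together cover every specialty (S1 ∪ S4 ∪ S5 ∪ S6 = {1, 2, 3, 4, 5, 6, 7, 8, 9, 10, 11}); total cost 4 + 9 + 11 + 4 = 28.
No covering selection has total cost below 28.

28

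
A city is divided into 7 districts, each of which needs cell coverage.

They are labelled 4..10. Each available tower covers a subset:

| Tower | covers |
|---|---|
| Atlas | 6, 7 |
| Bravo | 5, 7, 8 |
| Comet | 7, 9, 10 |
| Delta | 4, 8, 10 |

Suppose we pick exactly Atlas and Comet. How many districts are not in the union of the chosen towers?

3

Union of Atlas, Comet = {6, 7, 9, 10}.
Not covered: 4, 5, 8 — 3 districts.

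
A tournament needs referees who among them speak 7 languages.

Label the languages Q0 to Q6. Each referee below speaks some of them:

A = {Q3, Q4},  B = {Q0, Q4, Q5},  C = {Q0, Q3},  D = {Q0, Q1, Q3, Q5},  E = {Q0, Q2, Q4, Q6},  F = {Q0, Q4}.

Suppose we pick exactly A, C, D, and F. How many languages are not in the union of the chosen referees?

2

Union of A, C, D, F = {Q0, Q1, Q3, Q4, Q5}.
Not covered: Q2, Q6 — 2 languages.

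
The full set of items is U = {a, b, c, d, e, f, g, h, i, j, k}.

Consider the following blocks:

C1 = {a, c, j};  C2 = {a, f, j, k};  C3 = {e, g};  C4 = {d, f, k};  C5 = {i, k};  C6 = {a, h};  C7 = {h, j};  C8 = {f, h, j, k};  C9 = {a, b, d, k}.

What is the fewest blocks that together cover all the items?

Take {C1, C3, C5, C8, C9}. Their union is {a, b, c, d, e, f, g, h, i, j, k}, which is all 11 items.
No 4 of the 9 blocks cover everything (all 126 combinations miss at least one item), so 5 is optimal.

5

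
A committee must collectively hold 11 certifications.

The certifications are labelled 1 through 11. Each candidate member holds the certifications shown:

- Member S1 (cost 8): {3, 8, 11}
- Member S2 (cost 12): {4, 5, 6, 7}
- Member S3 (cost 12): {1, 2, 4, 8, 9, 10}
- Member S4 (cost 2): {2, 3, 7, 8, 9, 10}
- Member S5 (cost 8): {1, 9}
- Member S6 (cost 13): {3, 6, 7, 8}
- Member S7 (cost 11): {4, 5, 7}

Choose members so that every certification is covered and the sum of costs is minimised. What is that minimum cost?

S1, S2, S4, S5 together cover every certification (S1 ∪ S2 ∪ S4 ∪ S5 = {1, 2, 3, 4, 5, 6, 7, 8, 9, 10, 11}); total cost 8 + 12 + 2 + 8 = 30.
No covering selection has total cost below 30.

30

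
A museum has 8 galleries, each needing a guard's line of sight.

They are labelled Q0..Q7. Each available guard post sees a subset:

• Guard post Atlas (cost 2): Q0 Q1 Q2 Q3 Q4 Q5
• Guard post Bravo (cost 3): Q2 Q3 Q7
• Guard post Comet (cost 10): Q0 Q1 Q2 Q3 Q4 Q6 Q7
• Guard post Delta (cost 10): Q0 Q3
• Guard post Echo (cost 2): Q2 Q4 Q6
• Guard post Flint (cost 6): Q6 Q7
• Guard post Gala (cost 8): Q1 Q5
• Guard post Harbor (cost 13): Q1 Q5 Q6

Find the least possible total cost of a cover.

Atlas, Bravo, Echo together cover every gallery (Atlas ∪ Bravo ∪ Echo = {Q0, Q1, Q2, Q3, Q4, Q5, Q6, Q7}); total cost 2 + 3 + 2 = 7.
No covering selection has total cost below 7.

7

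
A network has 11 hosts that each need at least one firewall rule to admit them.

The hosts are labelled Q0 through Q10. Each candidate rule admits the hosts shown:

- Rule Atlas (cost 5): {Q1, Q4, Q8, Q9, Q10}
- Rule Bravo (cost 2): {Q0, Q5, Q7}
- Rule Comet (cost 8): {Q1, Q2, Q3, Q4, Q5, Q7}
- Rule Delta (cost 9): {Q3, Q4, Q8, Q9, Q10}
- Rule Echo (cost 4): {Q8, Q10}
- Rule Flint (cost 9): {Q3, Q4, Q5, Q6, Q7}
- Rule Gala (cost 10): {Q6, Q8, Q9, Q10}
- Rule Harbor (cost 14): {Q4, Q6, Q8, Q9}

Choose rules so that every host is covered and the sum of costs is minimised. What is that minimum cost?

Bravo, Comet, Gala together cover every host (Bravo ∪ Comet ∪ Gala = {Q0, Q1, Q2, Q3, Q4, Q5, Q6, Q7, Q8, Q9, Q10}); total cost 2 + 8 + 10 = 20.
The greedy pick Bravo, Atlas, Comet, Flint costs 24; no covering selection beats 20.

20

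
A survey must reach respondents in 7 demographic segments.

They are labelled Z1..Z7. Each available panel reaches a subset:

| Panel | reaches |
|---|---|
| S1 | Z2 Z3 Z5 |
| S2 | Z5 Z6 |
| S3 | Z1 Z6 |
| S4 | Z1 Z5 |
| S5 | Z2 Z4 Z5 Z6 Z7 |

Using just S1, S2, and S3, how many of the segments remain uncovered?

Union of S1, S2, S3 = {Z1, Z2, Z3, Z5, Z6}.
Not covered: Z4, Z7 — 2 segments.

2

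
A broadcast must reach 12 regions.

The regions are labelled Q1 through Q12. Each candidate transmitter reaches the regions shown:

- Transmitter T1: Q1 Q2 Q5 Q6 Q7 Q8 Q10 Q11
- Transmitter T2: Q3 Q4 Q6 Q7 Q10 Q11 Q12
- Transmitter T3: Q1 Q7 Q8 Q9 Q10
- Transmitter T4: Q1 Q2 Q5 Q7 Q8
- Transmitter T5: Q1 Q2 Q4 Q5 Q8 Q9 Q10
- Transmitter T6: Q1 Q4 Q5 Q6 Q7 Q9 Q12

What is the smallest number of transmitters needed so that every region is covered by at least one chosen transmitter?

T2 and T5 together: T2 ∪ T5 = {Q1, Q2, Q3, Q4, Q5, Q6, Q7, Q8, Q9, Q10, Q11, Q12} — every region is covered.
No single transmitter has all 12 regions (the largest, T1, has 8), so 2 is optimal.

2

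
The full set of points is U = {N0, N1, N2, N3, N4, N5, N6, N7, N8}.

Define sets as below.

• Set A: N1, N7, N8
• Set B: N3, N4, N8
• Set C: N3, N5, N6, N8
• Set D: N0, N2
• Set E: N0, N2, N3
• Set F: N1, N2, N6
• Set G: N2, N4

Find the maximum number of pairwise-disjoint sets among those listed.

A, G are pairwise disjoint (A={N1,N7,N8}; G={N2,N4}).
Every remaining set overlaps one of these, and no 3 of the listed sets are pairwise disjoint, so 2 is the maximum.

2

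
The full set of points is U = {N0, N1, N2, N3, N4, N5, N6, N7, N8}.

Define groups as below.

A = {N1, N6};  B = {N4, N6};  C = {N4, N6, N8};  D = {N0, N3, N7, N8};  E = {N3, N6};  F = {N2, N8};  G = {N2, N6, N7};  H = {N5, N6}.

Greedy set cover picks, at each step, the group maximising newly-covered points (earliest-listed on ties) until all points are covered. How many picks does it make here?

5

Greedy: pick D (covers 4 new) → pick A (covers 2 new) → pick B (covers 1 new) → pick F (covers 1 new) → pick H (covers 1 new). Total picks: 5.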